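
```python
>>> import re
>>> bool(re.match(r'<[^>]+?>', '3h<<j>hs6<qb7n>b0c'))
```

`match` is anchored at position 0; if the pattern doesn't fit there, it returns None.
Here the pattern fails at index 0, so the call returns None, and `bool(None)` is False.

False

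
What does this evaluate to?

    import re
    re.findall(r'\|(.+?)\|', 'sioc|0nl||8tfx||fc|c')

['0nl', '8tfx', 'fc']

Lazy quantifiers expand one character at a time until the remainder of the pattern can match.
With a single group, `findall` returns only what that group captured — 3 items.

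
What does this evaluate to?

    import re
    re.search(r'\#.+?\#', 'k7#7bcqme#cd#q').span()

(2, 10)

The match spans [2:10] → '#7bcqme#'.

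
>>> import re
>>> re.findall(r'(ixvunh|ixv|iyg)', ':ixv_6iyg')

['ixv', 'iyg']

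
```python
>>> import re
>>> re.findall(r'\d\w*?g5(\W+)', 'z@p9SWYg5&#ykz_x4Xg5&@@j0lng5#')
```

Because there's exactly one group, `findall` drops the full match and keeps group 1 from each hit.

['&#', '&@@', '#']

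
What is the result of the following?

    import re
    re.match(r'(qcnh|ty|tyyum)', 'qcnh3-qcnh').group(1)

`re.match` only tries the pattern at the start of the string.
The match spans [0:4] → 'qcnh'.
Captured: group 1 = 'qcnh'.

'qcnh'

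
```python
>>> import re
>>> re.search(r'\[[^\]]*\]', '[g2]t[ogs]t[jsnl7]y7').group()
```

'[g2]'

The match spans [0:4] → '[g2]'.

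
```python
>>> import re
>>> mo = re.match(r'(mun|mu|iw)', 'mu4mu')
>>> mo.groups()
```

The match spans [0:2] → 'mu'.
Captured: group 1 = 'mu'.

('mu',)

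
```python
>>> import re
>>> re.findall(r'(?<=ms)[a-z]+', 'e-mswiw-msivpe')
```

['wiw', 'ivpe']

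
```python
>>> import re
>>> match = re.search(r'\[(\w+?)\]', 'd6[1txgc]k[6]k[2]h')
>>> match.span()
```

(2, 9)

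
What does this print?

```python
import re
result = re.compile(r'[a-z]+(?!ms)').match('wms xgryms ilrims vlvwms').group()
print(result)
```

wms

The negative lookahead/lookbehind blocks any match where the forbidden context is present.
`re.match` only tries the pattern at the start of the string.
The match spans [0:3] → 'wms'.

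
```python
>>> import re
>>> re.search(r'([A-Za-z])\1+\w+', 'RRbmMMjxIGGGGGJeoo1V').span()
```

The backreference `\1` re-matches whatever the first group consumed, character for character.
`re.search` tries every starting position until one works.
The match spans [0:20] → 'RRbmMMjxIGGGGGJeoo1V'.
Captured: group 1 = 'R'.

(0, 20)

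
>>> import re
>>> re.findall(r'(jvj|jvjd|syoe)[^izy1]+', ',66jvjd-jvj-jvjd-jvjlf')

Alternation tries branches left to right and keeps the first one that lets the overall match succeed at that position.
Because there's exactly one group, `findall` drops the full match and keeps group 1 from the one hit.

['jvj']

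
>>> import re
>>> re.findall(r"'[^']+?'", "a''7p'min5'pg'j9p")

Scanning left to right: at [2:6] → "'7p'"; at [10:14] → "'pg'".
No capturing groups, so `findall` returns the 2 full match strings.

["'7p'", "'pg'"]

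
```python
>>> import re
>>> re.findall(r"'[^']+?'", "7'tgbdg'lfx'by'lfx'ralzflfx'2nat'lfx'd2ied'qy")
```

No capturing groups, so `findall` returns the 4 full match strings.

["'tgbdg'", "'by'", "'ralzflfx'", "'lfx'"]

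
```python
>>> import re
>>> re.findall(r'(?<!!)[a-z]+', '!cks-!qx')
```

['ks', 'x']

The negative lookaround is zero-width — it rules out positions where the adjacent text would match, without consuming anything.
Matches: at [2:4] → 'ks'; at [7:8] → 'x'.
Since nothing is captured, `findall` lists the 2 matched substrings directly.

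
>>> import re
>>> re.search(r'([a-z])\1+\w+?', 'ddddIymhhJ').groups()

('d',)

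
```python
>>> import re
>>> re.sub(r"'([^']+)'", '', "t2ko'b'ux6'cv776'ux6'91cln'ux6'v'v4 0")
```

't2koux6ux6ux6v4 0'

Matches: at [4:7] → "'b'"; at [10:17] → "'cv776'"; at [20:27] → "'91cln'"; at [30:33] → "'v'".
Each match is replaced by ''.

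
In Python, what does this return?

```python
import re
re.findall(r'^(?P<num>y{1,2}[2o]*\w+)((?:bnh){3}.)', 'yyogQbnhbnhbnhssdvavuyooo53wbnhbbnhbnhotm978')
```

This matches anchored at the start of the string; then 1 to 2 of the literal 'y', then zero or more of one of [2o], then one or more of a word character (captured as 'num'); then the literal 'bnh' repeated 3 times, then any character (captured).
Matches: at [0:15] match 'yyogQbnhbnhbnhs', groups = ('yyogQ', 'bnhbnhbnhs').
`findall` packs the 2 group values into a tuple for every match.

[('yyogQ', 'bnhbnhbnhs')]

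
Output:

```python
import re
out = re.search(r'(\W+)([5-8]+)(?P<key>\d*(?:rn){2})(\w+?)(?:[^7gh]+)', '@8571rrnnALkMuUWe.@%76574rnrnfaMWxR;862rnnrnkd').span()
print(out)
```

(17, 46)

The pattern matches one or more of a non-word character (captured); then one or more of a character in [5-8] (captured); then zero or more of a digit, then the literal 'rn' repeated 2 times (captured as 'key'); then one or more of a word character (lazy) (captured); then one or more of any character except [7gh] (non-capturing group).
`re.search` scans for the first position where the pattern succeeds.
The match spans [17:46] → '.@%76574rnrnfaMWxR;862rnnrnkd'.
Captured: group 1 = '.@%', group 2 = '7657', group 3 = '4rnrn', group 4 = 'f'.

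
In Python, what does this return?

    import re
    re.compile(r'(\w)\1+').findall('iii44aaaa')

['i', '4', 'a']

`\1` is not a pattern — it's the concrete string captured by group 1, re-applied verbatim.
`findall` collects group 1 from each match (3 total).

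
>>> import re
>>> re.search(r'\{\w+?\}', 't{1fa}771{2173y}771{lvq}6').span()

(1, 6)

`re.search` scans for the first position where the pattern succeeds.
The match spans [1:6] → '{1fa}'.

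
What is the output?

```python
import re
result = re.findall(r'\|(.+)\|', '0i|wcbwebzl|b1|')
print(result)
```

`findall` collects group 1 from the one match (1 total).

['wcbwebzl|b1']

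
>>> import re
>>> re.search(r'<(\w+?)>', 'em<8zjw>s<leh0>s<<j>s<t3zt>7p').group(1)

'8zjw'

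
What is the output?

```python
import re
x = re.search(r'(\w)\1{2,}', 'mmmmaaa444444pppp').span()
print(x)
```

(0, 4)

The backreference `\1` re-matches whatever the first group consumed, character for character.
`search` walks the string left to right and returns the first match it finds.
The match spans [0:4] → 'mmmm'.
Captured: group 1 = 'm'.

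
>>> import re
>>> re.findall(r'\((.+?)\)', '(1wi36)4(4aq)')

['1wi36', '4aq']

With the lazy modifier that quantifier settles for the fewest repetitions that let the rest of the pattern succeed (the atoms after it are unaffected and can still be greedy).
One capturing group, so `findall` returns just the captured substring from each match — 2 in all.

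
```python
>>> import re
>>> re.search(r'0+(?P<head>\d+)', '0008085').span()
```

Pattern: one or more of a literal '0'; then one or more of a digit (captured as 'head').
The match spans [0:7] → '0008085'.

(0, 7)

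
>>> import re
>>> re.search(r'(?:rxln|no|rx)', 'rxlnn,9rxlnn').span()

`|` is ordered: at each position the engine commits to the first alternative that works.
The match spans [0:4] → 'rxln'.

(0, 4)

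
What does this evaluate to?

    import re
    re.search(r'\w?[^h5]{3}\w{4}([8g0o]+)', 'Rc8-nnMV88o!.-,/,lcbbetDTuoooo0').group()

'Rc8-nnMV88o'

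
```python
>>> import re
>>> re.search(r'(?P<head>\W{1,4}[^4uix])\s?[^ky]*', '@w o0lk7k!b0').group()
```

Pattern: 1 to 4 of a non-word character, then any character except [4uix] (captured as 'head'); then optionally whitespace; then zero or more of any character except [ky].
`re.search` tries every starting position until one works.
The match spans [0:6] → '@w o0l'.
Captured: group 1 = '@w'.

'@w o0l'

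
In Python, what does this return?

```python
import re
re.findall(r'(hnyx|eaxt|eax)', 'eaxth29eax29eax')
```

`|` is ordered: at each position the engine commits to the first alternative that works.
With a single group, `findall` returns only what that group captured — 3 items.

['eaxt', 'eax', 'eax']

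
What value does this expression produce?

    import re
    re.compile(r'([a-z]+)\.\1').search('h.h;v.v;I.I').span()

(0, 3)

`\1` is not a pattern — it's the concrete string captured by group 1, re-applied verbatim.
`re.search` scans for the first position where the pattern succeeds.
The match spans [0:3] → 'h.h'.
Captured: group 1 = 'h'.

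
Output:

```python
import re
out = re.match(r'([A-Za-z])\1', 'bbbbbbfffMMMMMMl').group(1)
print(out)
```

The match spans [0:2] → 'bb'.
Captured: group 1 = 'b'.

b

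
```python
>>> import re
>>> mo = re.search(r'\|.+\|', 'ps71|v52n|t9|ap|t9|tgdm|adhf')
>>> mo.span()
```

(4, 24)

Unlike `match`, `search` isn't anchored — it looks for the pattern anywhere in the string.
The match spans [4:24] → '|v52n|t9|ap|t9|tgdm|'.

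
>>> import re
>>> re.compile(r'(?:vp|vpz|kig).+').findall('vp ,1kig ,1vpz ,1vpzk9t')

['vp ,1kig ,1vpz ,1vpzk9t']

Scanning left to right: at [0:23] → 'vp ,1kig ,1vpz ,1vpzk9t'.
`findall` yields the raw match text (1 of them) because the pattern has no groups.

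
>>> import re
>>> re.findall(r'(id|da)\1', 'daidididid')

After group 1 captures some text, `\1` only succeeds where that same text appears again.
Walking the string: at [2:6] match 'idid', group 1 = 'id'; at [6:10] match 'idid', group 1 = 'id'.
Because there's exactly one group, `findall` drops the full match and keeps group 1 from each hit.

['id', 'id']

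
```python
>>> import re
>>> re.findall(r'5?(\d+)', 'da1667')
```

['1667']

`findall` collects group 1 from the one match (1 total).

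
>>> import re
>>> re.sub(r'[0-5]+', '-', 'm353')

Every occurrence is swapped for '-'.

'm-'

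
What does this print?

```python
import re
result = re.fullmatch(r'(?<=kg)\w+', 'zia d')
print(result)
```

None

Because the assertion is zero-width, the text it checks is not consumed and won't appear in the result.
`fullmatch` succeeds only if the pattern covers the string from start to end.
Here there's no way to consume every character, so the call returns None.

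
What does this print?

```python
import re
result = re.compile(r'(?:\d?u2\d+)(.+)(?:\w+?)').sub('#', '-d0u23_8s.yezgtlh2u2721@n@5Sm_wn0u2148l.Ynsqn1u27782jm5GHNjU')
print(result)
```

-d#

This matches optionally a digit, then the literal 'u2', then one or more of a digit (non-capturing group); then one or more of any character (captured); then one or more of a word character (lazy) (non-capturing group).
Matches: at [2:60] → '0u23_8s.yezgtlh2u2721@n@5Sm_wn0u2148l.Ynsqn1u27782jm5GHNjU'.
Each match is replaced by '#'.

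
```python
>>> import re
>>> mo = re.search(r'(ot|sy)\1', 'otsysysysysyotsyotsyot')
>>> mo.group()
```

'sysy'

The backreference `\1` re-matches whatever the first group consumed, character for character.
The match spans [2:6] → 'sysy'.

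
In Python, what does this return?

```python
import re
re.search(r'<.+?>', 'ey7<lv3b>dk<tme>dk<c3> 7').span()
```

A `+?`/`*?`/`{m,n}?` starts at its minimum and grows only as far as needed for what follows to match.
Unlike `match`, `search` isn't anchored — it looks for the pattern anywhere in the string.
The match spans [3:9] → '<lv3b>'.

(3, 9)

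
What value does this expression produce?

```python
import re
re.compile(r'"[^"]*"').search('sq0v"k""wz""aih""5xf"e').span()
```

(4, 7)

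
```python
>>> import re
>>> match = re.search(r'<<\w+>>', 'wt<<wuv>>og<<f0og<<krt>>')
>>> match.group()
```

'<<wuv>>'

`search` walks the string left to right and returns the first match it finds.
The match spans [2:9] → '<<wuv>>'.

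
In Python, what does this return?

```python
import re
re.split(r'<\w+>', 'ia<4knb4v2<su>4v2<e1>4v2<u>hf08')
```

['ia<4knb4v2', '4v2', '4v2', 'hf08']

Matches to split on: at [10:14] → '<su>'; at [17:21] → '<e1>'; at [24:27] → '<u>'.
The string is cut at each match, leaving 4 pieces.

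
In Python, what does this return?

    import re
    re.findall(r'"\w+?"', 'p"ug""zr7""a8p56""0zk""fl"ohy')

Walking the string: at [1:5] → '"ug"'; at [5:10] → '"zr7"'; at [10:17] → '"a8p56"'; at [17:22] → '"0zk"'; at [22:26] → '"fl"'.
With no groups in the pattern, `findall` gives back each whole match — 5 here.

['"ug"', '"zr7"', '"a8p56"', '"0zk"', '"fl"']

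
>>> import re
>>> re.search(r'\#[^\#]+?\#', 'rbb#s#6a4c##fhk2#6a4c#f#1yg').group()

`search` walks the string left to right and returns the first match it finds.
The match spans [3:6] → '#s#'.

'#s#'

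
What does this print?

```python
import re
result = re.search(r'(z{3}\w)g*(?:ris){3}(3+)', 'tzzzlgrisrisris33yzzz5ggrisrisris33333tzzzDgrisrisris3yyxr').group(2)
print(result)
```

The pattern matches exactly 3 of a literal 'z', then a word character (captured); then zero or more of a literal 'g', then the literal 'ris' repeated 3 times; then one or more of a literal '3' (captured).
`search` walks the string left to right and returns the first match it finds.
The match spans [1:17] → 'zzzlgrisrisris33'.
Captured: group 1 = 'zzzl', group 2 = '33'.

33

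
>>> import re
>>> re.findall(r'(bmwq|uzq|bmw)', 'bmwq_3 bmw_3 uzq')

The regex engine tests alternatives in the order written; an earlier branch that matches wins even if a later one would match more.
Matches: at [0:4] match 'bmwq', group 1 = 'bmwq'; at [7:10] match 'bmw', group 1 = 'bmw'; at [13:16] match 'uzq', group 1 = 'uzq'.
`findall` collects group 1 from each match (3 total).

['bmwq', 'bmw', 'uzq']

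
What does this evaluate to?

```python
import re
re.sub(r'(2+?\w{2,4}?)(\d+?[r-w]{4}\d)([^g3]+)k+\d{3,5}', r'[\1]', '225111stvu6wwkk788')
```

'[225]'

Pattern: one or more of a literal '2' (lazy), then 2 to 4 of a word character (lazy) (captured); then one or more of a digit (lazy), then exactly 4 of a character in [r-w], then a digit (captured); then one or more of any character except [g3] (captured); then one or more of the literal 'k', then 3 to 5 of a digit.
Matches: at [0:18] → '225111stvu6wwkk788'.
`\1` in the replacement pulls in group 1's text for each match.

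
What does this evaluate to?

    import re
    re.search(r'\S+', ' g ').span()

(1, 2)

The pattern matches one or more of a non-whitespace character.
Unlike `match`, `search` isn't anchored — it looks for the pattern anywhere in the string.
The match spans [1:2] → 'g'.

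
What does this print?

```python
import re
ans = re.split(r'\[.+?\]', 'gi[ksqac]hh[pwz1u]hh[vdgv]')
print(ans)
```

With the lazy modifier that quantifier settles for the fewest repetitions that let the rest of the pattern succeed (the atoms after it are unaffected and can still be greedy).
Each match becomes a cut point; 4 segments remain.

['gi', 'hh', 'hh', '']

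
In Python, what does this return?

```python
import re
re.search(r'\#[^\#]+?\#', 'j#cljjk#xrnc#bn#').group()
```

'#cljjk#'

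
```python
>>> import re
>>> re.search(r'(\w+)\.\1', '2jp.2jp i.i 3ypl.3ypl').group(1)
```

'2jp'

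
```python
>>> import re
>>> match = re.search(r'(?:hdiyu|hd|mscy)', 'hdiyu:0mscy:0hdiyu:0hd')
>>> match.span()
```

(0, 5)

Alternation isn't longest-match — the leftmost alternative that fits at this position is chosen.
`re.search` scans for the first position where the pattern succeeds.
The match spans [0:5] → 'hdiyu'.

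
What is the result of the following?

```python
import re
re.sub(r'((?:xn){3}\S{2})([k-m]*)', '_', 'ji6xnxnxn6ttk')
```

The pattern matches the literal 'xn' repeated 3 times, then exactly 2 of a non-whitespace character (captured); then zero or more of a character in [k-m] (captured).
Matches: at [3:11] → 'xnxnxn6t'.
Every occurrence is swapped for '_'.

'ji6_tk'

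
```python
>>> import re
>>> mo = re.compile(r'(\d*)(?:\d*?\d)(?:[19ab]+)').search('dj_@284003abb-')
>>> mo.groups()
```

The match spans [4:13] → '284003abb'.
Captured: group 1 = '28400'.

('28400',)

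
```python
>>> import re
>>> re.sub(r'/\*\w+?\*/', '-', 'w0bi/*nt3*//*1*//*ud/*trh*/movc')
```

'w0bi--/*ud-movc'

Matches: at [4:11] → '/*nt3*/'; at [11:16] → '/*1*/'; at [20:27] → '/*trh*/'.
Each match is replaced by '-'.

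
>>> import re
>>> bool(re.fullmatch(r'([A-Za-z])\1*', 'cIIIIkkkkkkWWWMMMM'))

`re.fullmatch` requires the pattern to consume the entire string.
Here the pattern can't cover the whole string, so the call returns None, and `bool(None)` is False.

False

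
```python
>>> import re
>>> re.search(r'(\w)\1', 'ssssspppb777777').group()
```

'ss'

A backreference is literal: `\1` must see the identical characters the first group matched.
The match spans [0:2] → 'ss'.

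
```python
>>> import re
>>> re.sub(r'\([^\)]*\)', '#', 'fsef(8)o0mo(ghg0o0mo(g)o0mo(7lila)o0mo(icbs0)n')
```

'fsef#o0mo#o0mo#o0mo#n'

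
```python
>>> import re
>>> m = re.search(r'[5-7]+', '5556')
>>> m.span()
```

(0, 4)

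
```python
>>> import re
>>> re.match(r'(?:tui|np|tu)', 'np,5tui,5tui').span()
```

With `match`, the pattern is implicitly anchored at the beginning.
The match spans [0:2] → 'np'.

(0, 2)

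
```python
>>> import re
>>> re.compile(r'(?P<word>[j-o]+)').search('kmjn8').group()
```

Pattern: one or more of a character in [j-o] (captured as 'word').
The match spans [0:4] → 'kmjn'.

'kmjn'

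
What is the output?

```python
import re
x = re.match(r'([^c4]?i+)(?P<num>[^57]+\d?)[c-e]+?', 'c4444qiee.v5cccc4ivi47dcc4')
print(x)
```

The pattern matches optionally any character except [c4], then one or more of a literal 'i' (captured); then one or more of any character except [57], then optionally a digit (captured as 'num'); then one or more of a character in [c-e] (lazy).
With `match`, the pattern is implicitly anchored at the beginning.
Here the string doesn't start with a match, so the call returns None.

None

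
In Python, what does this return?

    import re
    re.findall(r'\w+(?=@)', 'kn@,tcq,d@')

['kn', 'd']

The lookaround is zero-width — it requires the adjacent text to match without consuming it, so the asserted text isn't part of the match.
Walking the string: at [0:2] → 'kn'; at [8:9] → 'd'.
No capturing groups, so `findall` returns the 2 full match strings.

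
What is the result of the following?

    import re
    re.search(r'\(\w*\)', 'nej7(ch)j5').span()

The match spans [4:8] → '(ch)'.

(4, 8)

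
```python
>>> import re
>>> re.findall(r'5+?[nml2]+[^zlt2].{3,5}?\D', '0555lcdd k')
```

['555lcdd k']

This matches one or more of a literal '5' (lazy); then one or more of one of [nml2]; then any character except [zlt2], then 3 to 5 of any character (lazy), then a non-digit.
Walking the string: at [1:10] → '555lcdd k'.
No capturing groups, so `findall` returns the 1 full match string.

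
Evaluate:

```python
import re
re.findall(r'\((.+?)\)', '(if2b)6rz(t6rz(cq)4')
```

['if2b', 't6rz(cq']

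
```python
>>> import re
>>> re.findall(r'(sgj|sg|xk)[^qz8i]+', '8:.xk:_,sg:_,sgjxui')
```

['xk']

Scanning left to right: at [3:18] match 'xk:_,sg:_,sgjxu', group 1 = 'xk'.
With a single group, `findall` returns only what that group captured — 1 item.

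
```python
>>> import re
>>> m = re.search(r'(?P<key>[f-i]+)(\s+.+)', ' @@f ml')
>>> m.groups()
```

('f', ' ml')

The match spans [3:7] → 'f ml'.
Captured: group 1 = 'f', group 2 = ' ml'.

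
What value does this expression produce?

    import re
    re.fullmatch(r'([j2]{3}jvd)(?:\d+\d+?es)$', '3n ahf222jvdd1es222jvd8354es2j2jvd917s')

None

`re.fullmatch` requires the pattern to consume the entire string.
Here the pattern can't cover the whole string, so the call returns None.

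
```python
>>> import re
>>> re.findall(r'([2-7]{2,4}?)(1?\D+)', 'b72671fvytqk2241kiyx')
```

This matches 2 to 4 of a character in [2-7] (lazy) (captured); then optionally the literal '1', then one or more of a non-digit (captured).
Scanning left to right: at [1:12] match '72671fvytqk', groups = ('7267', '1fvytqk'); at [12:20] match '2241kiyx', groups = ('224', '1kiyx').
2 groups means each result is a tuple of 2 captured strings — 2 here.

[('7267', '1fvytqk'), ('224', '1kiyx')]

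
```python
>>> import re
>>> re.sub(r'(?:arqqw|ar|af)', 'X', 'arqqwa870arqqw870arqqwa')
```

'Xa870X870Xa'

Alternation tries branches left to right and keeps the first one that lets the overall match succeed at that position.
Matches: at [0:5] → 'arqqw'; at [9:14] → 'arqqw'; at [17:22] → 'arqqw'.
Each match is replaced by 'X'.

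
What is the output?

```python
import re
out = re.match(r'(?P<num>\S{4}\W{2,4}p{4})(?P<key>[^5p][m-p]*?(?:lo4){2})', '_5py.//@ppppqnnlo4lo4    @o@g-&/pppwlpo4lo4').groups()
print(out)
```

The match spans [0:21] → '_5py.//@ppppqnnlo4lo4'.
Captured: group 1 = '_5py.//@pppp', group 2 = 'qnnlo4lo4'.

('_5py.//@pppp', 'qnnlo4lo4')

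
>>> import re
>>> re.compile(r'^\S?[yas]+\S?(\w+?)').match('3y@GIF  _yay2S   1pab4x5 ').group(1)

'G'

Pattern: anchored at the start of the string; then optionally a non-whitespace character; then one or more of one of [yas], then optionally a non-whitespace character; then one or more of a word character (lazy) (captured).
The `?` after the quantifier makes it lazy — it takes as little as possible before letting the rest of the pattern try.
With `match`, the pattern is implicitly anchored at the beginning.
The match spans [0:4] → '3y@G'.
Captured: group 1 = 'G'.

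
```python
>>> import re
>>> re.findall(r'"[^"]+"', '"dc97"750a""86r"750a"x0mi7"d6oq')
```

Scanning left to right: at [0:6] → '"dc97"'; at [11:16] → '"86r"'; at [20:27] → '"x0mi7"'.
With no groups in the pattern, `findall` gives back each whole match — 3 here.

['"dc97"', '"86r"', '"x0mi7"']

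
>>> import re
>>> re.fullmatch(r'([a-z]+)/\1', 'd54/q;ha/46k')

None

`\1` has to match the exact text group 1 already captured.
`re.fullmatch` is like wrapping the pattern in `^…$` (in single-line mode).
Here there's no way to consume every character, so the call returns None.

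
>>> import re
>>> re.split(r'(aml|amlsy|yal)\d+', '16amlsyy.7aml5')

['16amlsyy.7', 'aml', '']

Because the pattern has a capturing group, `split` also inserts each captured text between the pieces.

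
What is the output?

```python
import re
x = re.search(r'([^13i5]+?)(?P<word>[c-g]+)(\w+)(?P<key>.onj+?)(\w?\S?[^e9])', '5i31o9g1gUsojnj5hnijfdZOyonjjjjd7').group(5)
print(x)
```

jjj

This matches one or more of any character except [13i5] (lazy) (captured); then one or more of a character in [c-g] (captured as 'word'); then one or more of a word character (captured); then any character, then the literal 'on', then one or more of the literal 'j' (lazy) (captured as 'key'); then optionally a word character, then optionally a non-whitespace character, then any character except [e9] (captured).
Lazy quantifiers expand one character at a time until the remainder of the pattern can match.
`re.search` scans for the first position where the pattern succeeds.
The match spans [4:31] → 'o9g1gUsojnj5hnijfdZOyonjjjj'.
Captured: group 1 = 'o9', group 2 = 'g', group 3 = '1gUsojnj5hnijfdZO', group 4 = 'yonj', group 5 = 'jjj'.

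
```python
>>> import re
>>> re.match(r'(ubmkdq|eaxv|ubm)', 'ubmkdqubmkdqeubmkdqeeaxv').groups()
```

The match spans [0:6] → 'ubmkdq'.
Captured: group 1 = 'ubmkdq'.

('ubmkdq',)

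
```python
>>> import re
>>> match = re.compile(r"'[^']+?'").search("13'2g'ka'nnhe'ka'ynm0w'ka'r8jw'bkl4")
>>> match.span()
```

`re.search` tries every starting position until one works.
The match spans [2:6] → "'2g'".

(2, 6)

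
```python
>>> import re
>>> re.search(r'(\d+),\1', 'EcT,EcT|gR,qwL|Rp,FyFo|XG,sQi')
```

None

`\1` is not a pattern — it's the concrete string captured by group 1, re-applied verbatim.
`re.search` scans for the first position where the pattern succeeds.
Here nothing in the string fits, so the call returns None.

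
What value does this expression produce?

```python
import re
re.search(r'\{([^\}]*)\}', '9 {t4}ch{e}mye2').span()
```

The match spans [2:6] → '{t4}'.

(2, 6)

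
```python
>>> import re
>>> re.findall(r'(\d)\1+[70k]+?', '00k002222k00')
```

After group 1 captures some text, `\1` only succeeds where that same text appears again.
Walking the string: at [0:3] match '00k', group 1 = '0'; at [5:10] match '2222k', group 1 = '2'.
With a single group, `findall` returns only what that group captured — 2 items.

['0', '2']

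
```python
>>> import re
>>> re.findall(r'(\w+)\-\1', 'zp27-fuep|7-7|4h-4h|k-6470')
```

After group 1 captures some text, `\1` only succeeds where that same text appears again.
Matches: at [10:13] match '7-7', group 1 = '7'; at [14:19] match '4h-4h', group 1 = '4h'.
With a single group, `findall` returns only what that group captured — 2 items.

['7', '4h']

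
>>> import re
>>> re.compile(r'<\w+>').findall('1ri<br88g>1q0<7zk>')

Matches: at [3:10] → '<br88g>'; at [13:18] → '<7zk>'.
No capturing groups, so `findall` returns the 2 full match strings.

['<br88g>', '<7zk>']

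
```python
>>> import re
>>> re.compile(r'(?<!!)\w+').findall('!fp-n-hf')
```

['p', 'n', 'hf']

A negative assertion filters positions out without eating any characters.
Matches: at [2:3] → 'p'; at [4:5] → 'n'; at [6:8] → 'hf'.
With no groups in the pattern, `findall` gives back each whole match — 3 here.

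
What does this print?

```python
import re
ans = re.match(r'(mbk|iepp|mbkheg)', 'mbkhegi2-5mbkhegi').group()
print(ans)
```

`re.match` only tries the pattern at the start of the string.
The match spans [0:3] → 'mbk'.

mbk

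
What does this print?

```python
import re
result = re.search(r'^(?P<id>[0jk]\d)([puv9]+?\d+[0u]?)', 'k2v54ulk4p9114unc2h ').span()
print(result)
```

(0, 6)

This matches anchored at the start of the string; then one of [0jk], then a digit (captured as 'id'); then one or more of one of [puv9] (lazy), then one or more of a digit, then optionally one of [0u] (captured).
`re.search` tries every starting position until one works.
The match spans [0:6] → 'k2v54u'.
Captured: group 1 = 'k2', group 2 = 'v54u'.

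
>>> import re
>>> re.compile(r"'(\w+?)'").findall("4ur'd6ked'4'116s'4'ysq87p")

['d6ked', '116s']

Scanning left to right: at [3:10] match "'d6ked'", group 1 = 'd6ked'; at [11:17] match "'116s'", group 1 = '116s'.
Because there's exactly one group, `findall` drops the full match and keeps group 1 from each hit.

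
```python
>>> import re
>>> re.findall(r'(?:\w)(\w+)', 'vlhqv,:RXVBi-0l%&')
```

The pattern matches a word character (non-capturing group); then one or more of a word character (captured).
Walking the string: at [0:5] match 'vlhqv', group 1 = 'lhqv'; at [7:12] match 'RXVBi', group 1 = 'XVBi'; at [13:15] match '0l', group 1 = 'l'.
One capturing group, so `findall` returns just the captured substring from each match — 3 in all.

['lhqv', 'XVBi', 'l']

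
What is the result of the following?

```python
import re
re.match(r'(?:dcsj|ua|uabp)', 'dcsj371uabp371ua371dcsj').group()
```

`re.match` only tries the pattern at the start of the string.
The match spans [0:4] → 'dcsj'.

'dcsj'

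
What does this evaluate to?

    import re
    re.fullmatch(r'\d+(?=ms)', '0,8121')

The `(?=…)`/`(?<=…)` assertion just peeks at neighbouring text; it doesn't advance the match position.
For `fullmatch`, every character of the input must be accounted for by the pattern.
Here there's no way to consume every character, so the call returns None.

None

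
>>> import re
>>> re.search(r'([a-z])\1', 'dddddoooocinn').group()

'dd'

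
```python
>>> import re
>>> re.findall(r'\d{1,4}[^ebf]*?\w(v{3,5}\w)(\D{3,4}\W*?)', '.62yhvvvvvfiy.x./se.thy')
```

The pattern matches 1 to 4 of a digit, then zero or more of any character except [ebf] (lazy), then a word character; then 3 to 5 of a literal 'v', then a word character (captured); then 3 to 4 of a non-digit, then zero or more of a non-word character (lazy) (captured).
Matches: at [1:15] match '62yhvvvvvfiy.x', groups = ('vvvvvf', 'iy.x').
With 2 capturing groups, `findall` returns a 2-tuple per match.

[('vvvvvf', 'iy.x')]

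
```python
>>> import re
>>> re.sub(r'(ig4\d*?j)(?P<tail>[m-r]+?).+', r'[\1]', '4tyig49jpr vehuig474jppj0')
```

'4ty[ig49j]'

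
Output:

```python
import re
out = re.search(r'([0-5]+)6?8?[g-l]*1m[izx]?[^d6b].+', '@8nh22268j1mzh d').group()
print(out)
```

The match spans [4:16] → '22268j1mzh d'.

22268j1mzh d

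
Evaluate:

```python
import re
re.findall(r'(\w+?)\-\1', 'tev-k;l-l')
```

['l']

A backreference is literal: `\1` must see the identical characters the first group matched.
`findall` collects group 1 from the one match (1 total).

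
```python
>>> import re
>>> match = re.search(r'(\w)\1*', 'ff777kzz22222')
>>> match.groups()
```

('f',)

`\1` has to match the exact text group 1 already captured.
Unlike `match`, `search` isn't anchored — it looks for the pattern anywhere in the string.
The match spans [0:2] → 'ff'.
Captured: group 1 = 'f'.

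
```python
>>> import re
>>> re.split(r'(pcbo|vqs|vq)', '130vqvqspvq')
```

Alternation isn't longest-match — the leftmost alternative that fits at this position is chosen.
Matches to split on: at [3:5] → 'vq'; at [5:8] → 'vqs'; at [9:11] → 'vq'.
`re.split` interleaves the captured-group text with the surrounding fragments.

['130', 'vq', '', 'vqs', 'p', 'vq', '']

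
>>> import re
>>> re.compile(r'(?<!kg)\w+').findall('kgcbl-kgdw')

['kgcbl', 'kgdw']

Because the assertion is negative and zero-width, positions next to the forbidden text are skipped.
Matches: at [0:5] → 'kgcbl'; at [6:10] → 'kgdw'.
`findall` yields the raw match text (2 of them) because the pattern has no groups.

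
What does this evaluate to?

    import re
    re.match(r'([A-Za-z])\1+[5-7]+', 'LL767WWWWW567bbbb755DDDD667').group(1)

'L'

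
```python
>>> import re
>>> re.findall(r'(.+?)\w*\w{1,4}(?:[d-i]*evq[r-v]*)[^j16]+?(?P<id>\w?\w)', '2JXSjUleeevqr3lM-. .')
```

[('2', 'lM')]

A `+?`/`*?`/`{m,n}?` starts at its minimum and grows only as far as needed for what follows to match.
With 2 capturing groups, `findall` returns a 2-tuple per match.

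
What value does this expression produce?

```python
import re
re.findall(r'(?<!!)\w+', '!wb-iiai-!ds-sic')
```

Because the assertion is negative and zero-width, positions next to the forbidden text are skipped.
Walking the string: at [2:3] → 'b'; at [4:8] → 'iiai'; at [11:12] → 's'; at [13:16] → 'sic'.
Since nothing is captured, `findall` lists the 4 matched substrings directly.

['b', 'iiai', 's', 'sic']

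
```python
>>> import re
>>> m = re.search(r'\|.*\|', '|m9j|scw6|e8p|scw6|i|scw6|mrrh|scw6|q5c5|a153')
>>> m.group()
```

'|m9j|scw6|e8p|scw6|i|scw6|mrrh|scw6|q5c5|'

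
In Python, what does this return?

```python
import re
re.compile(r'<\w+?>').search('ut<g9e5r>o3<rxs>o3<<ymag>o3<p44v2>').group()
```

'<g9e5r>'

The match spans [2:9] → '<g9e5r>'.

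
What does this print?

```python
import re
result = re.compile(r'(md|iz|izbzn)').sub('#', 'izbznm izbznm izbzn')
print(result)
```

#bznm #bznm #bzn

Alternation isn't longest-match — the leftmost alternative that fits at this position is chosen.
Each match is replaced by '#'.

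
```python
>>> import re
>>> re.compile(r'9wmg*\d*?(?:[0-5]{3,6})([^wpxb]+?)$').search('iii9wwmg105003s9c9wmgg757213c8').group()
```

This matches the literal '9wm', then zero or more of the literal 'g', then zero or more of a digit (lazy); then 3 to 6 of a character in [0-5] (non-capturing group); then one or more of any character except [wpxb] (lazy) (captured); then anchored at the end.
`re.search` scans for the first position where the pattern succeeds.
The match spans [17:30] → '9wmgg757213c8'.
Captured: group 1 = 'c8'.

'9wmgg757213c8'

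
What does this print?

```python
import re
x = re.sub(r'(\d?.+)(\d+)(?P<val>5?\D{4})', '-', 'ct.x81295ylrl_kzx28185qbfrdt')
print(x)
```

-dt

Each match is replaced by '-'.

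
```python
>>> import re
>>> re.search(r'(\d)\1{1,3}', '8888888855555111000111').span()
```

(0, 4)

`\1` is not a pattern — it's the concrete string captured by group 1, re-applied verbatim.
The match spans [0:4] → '8888'.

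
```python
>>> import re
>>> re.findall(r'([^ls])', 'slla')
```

This matches any character except [ls] (captured).
Matches: at [3:4] match 'a', group 1 = 'a'.
One capturing group, so `findall` returns just the captured substring from the one match — 1 in all.

['a']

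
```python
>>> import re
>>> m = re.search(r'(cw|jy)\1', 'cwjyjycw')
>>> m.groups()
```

('jy',)

The match spans [2:6] → 'jyjy'.
Captured: group 1 = 'jy'.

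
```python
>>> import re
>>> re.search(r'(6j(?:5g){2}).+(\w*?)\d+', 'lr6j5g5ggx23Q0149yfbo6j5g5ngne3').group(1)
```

'6j5g5g'

This matches the literal '6j', then the literal '5g' repeated 2 times (captured); then one or more of any character; then zero or more of a word character (lazy) (captured); then one or more of a digit.
Unlike `match`, `search` isn't anchored — it looks for the pattern anywhere in the string.
The match spans [2:31] → '6j5g5ggx23Q0149yfbo6j5g5ngne3'.
Captured: group 1 = '6j5g5g', group 2 = ''.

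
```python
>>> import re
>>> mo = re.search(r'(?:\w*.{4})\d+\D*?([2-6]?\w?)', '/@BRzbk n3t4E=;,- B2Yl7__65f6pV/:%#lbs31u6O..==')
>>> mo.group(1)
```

'E'

The match spans [2:13] → 'BRzbk n3t4E'.
Captured: group 1 = 'E'.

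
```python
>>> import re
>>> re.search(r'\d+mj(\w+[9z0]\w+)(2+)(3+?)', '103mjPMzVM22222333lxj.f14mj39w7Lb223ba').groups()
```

('PMzVM2222', '2', '3')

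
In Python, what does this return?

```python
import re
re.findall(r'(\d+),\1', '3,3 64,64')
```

`\1` is not a pattern — it's the concrete string captured by group 1, re-applied verbatim.
Walking the string: at [0:3] match '3,3', group 1 = '3'; at [4:9] match '64,64', group 1 = '64'.
With a single group, `findall` returns only what that group captured — 2 items.

['3', '64']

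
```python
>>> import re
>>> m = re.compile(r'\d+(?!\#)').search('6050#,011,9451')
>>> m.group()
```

'605'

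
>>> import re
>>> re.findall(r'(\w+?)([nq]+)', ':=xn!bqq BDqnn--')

The pattern matches one or more of a word character (lazy) (captured); then one or more of one of [nq] (captured).
2 groups means each result is a tuple of 2 captured strings — 3 here.

[('x', 'n'), ('b', 'qq'), ('BD', 'qnn')]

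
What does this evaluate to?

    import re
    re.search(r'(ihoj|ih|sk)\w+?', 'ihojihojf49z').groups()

('ihoj',)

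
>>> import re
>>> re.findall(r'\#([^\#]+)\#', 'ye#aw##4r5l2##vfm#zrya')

['aw', '4r5l2', 'vfm']

`findall` collects group 1 from each match (3 total).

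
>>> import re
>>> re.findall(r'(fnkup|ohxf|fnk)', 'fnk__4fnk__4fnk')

['fnk', 'fnk', 'fnk']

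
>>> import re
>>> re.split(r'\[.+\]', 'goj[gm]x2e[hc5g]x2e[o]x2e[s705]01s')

['goj', '01s']

Matches to split on: at [3:31] → '[gm]x2e[hc5g]x2e[o]x2e[s705]'.
Each match becomes a cut point; 2 segments remain.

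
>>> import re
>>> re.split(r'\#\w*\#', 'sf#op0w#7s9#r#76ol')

['sf', '7s9', '76ol']

Matches to split on: at [2:8] → '#op0w#'; at [11:14] → '#r#'.
`split` removes every match and returns the 3 fragments in between.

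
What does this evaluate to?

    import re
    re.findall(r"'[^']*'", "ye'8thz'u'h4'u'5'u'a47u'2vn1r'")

["'8thz'", "'h4'", "'5'", "'a47u'"]

Matches: at [2:8] → "'8thz'"; at [9:13] → "'h4'"; at [14:17] → "'5'"; at [18:24] → "'a47u'".
`findall` yields the raw match text (4 of them) because the pattern has no groups.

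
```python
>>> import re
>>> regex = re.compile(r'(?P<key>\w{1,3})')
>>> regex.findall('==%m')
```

['m']

The pattern matches 1 to 3 of a word character (captured as 'key').
One capturing group, so `findall` returns just the captured substring from the one match — 1 in all.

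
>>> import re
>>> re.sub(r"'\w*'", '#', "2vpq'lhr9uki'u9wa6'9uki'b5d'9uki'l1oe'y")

Every occurrence is swapped for '#'.

"2vpq#u9wa6#b5d#l1oe'y"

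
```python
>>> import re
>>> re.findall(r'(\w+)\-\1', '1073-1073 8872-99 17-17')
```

['1073', '17']

A backreference is literal: `\1` must see the identical characters the first group matched.
Walking the string: at [0:9] match '1073-1073', group 1 = '1073'; at [18:23] match '17-17', group 1 = '17'.
With a single group, `findall` returns only what that group captured — 2 items.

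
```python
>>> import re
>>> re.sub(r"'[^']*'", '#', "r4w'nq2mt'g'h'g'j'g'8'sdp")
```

'r4w#g#g#g#sdp'

Matches: at [3:10] → "'nq2mt'"; at [11:14] → "'h'"; at [15:18] → "'j'"; at [19:22] → "'8'".
Every occurrence is swapped for '#'.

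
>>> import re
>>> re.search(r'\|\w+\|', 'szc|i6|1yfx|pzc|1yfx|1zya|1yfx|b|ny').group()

`re.search` scans for the first position where the pattern succeeds.
The match spans [3:7] → '|i6|'.

'|i6|'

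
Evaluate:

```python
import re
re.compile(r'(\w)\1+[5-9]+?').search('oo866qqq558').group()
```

'oo8'

After group 1 captures some text, `\1` only succeeds where that same text appears again.
`re.search` scans for the first position where the pattern succeeds.
The match spans [0:3] → 'oo8'.
Captured: group 1 = 'o'.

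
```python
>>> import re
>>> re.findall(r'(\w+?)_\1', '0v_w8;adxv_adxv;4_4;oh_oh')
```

After group 1 captures some text, `\1` only succeeds where that same text appears again.
Because there's exactly one group, `findall` drops the full match and keeps group 1 from each hit.

['adxv', '4', 'oh']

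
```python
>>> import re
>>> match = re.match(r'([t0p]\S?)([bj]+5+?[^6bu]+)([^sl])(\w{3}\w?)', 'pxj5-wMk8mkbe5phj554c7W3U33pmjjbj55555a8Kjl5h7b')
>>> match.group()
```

`match` is anchored at position 0; if the pattern doesn't fit there, it returns None.
The match spans [0:16] → 'pxj5-wMk8mkbe5ph'.

'pxj5-wMk8mkbe5ph'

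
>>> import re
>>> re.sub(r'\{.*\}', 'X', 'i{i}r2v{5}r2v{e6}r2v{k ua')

Every occurrence is swapped for 'X'.

'iXr2v{k ua'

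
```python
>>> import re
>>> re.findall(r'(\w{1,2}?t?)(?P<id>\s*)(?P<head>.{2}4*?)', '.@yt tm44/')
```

A `+?`/`*?`/`{m,n}?` starts at its minimum and grows only as far as needed for what follows to match.
Multiple groups make `findall` return tuples — one 3-tuple for each match.

[('yt', ' ', 'tm'), ('4', '', '4/')]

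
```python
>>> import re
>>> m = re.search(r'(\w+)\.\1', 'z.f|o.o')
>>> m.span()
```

After group 1 captures some text, `\1` only succeeds where that same text appears again.
Unlike `match`, `search` isn't anchored — it looks for the pattern anywhere in the string.
The match spans [4:7] → 'o.o'.
Captured: group 1 = 'o'.

(4, 7)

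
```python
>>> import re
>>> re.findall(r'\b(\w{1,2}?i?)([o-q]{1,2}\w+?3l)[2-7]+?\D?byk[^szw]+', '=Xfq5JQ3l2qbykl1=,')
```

[('Xf', 'q5JQ3l')]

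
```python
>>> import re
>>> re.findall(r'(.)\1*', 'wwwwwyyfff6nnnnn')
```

`\1` is not a pattern — it's the concrete string captured by group 1, re-applied verbatim.
One capturing group, so `findall` returns just the captured substring from each match — 5 in all.

['w', 'y', 'f', '6', 'n']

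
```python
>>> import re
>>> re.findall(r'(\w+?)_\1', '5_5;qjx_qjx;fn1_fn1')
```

`\1` has to match the exact text group 1 already captured.
Matches: at [0:3] match '5_5', group 1 = '5'; at [4:11] match 'qjx_qjx', group 1 = 'qjx'; at [12:19] match 'fn1_fn1', group 1 = 'fn1'.
`findall` collects group 1 from each match (3 total).

['5', 'qjx', 'fn1']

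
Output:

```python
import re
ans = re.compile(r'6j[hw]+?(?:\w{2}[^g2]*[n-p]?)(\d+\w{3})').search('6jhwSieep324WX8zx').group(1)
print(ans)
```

24WX8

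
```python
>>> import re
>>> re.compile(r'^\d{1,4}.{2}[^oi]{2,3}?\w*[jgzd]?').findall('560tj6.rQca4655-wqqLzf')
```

['560tj6.rQca4655']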